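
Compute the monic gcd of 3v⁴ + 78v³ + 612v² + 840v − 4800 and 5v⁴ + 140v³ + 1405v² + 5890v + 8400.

v² + 18v + 80

Repeated division with remainder:
  3v⁴ + 78v³ + 612v² + 840v − 4800 = (3/5)(5v⁴ + 140v³ + 1405v² + 5890v + 8400) + (−6v³ − 231v² − 2694v − 9840)
  5v⁴ + 140v³ + 1405v² + 5890v + 8400 = (−(5/6)v + 35/4)(−6v³ − 231v² − 2694v − 9840) + ((4725/4)v² + (42525/2)v + 94500)
  −6v³ − 231v² − 2694v − 9840 = (−(8/1575)v − 164/1575)((4725/4)v² + (42525/2)v + 94500) + (0)
Last nonzero remainder: (4725/4)v² + (42525/2)v + 94500. Dividing through by 4725/4 gives the monic gcd v² + 18v + 80.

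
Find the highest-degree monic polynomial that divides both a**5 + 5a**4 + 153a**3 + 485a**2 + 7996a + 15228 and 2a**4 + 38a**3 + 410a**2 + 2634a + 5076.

Euclidean algorithm in ℚ[a]:
  a**5 + 5a**4 + 153a**3 + 485a**2 + 7996a + 15228 = ((1/2)a − 7)(2a**4 + 38a**3 + 410a**2 + 2634a + 5076) + (214a**3 + 2038a**2 + 23896a + 50760)
  2a**4 + 38a**3 + 410a**2 + 2634a + 5076 = ((1/107)a + 1014/11449)(214a**3 + 2038a**2 + 23896a + 50760) + ((70686/11449)a**2 + (494802/11449)a + 6644484/11449)
  214a**3 + 2038a**2 + 23896a + 50760 = ((1225043/35343)a + 114490/1309)((70686/11449)a**2 + (494802/11449)a + 6644484/11449) + (0)
Last nonzero remainder: (70686/11449)a**2 + (494802/11449)a + 6644484/11449. Dividing through by 70686/11449 gives the monic gcd a**2 + 7a + 94.

a**2 + 7a + 94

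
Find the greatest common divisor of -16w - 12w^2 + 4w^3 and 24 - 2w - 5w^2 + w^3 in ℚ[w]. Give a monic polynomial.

Euclidean algorithm in ℚ[w]:
  4w^3 - 12w^2 - 16w = (4)(w^3 - 5w^2 - 2w + 24) + (8w^2 - 8w - 96)
  w^3 - 5w^2 - 2w + 24 = ((1/8)w - 1/2)(8w^2 - 8w - 96) + (6w - 24)
  8w^2 - 8w - 96 = ((4/3)w + 4)(6w - 24) + (0)
Last nonzero remainder: 6w - 24. Dividing through by 6 gives the monic gcd w - 4.

-4 + w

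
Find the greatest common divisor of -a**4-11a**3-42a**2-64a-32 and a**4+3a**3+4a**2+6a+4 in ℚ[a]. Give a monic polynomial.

a**2+3a+2

By polynomial division,
  -a**4-11a**3-42a**2-64a-32 = (-1)(a**4+3a**3+4a**2+6a+4) + (-8a**3-38a**2-58a-28)
  a**4+3a**3+4a**2+6a+4 = (-(1/8)a+7/32)(-8a**3-38a**2-58a-28) + ((81/16)a**2+(243/16)a+81/8)
  -8a**3-38a**2-58a-28 = (-(128/81)a-224/81)((81/16)a**2+(243/16)a+81/8) + (0)
Last nonzero remainder: (81/16)a**2+(243/16)a+81/8. Dividing through by 81/16 gives the monic gcd a**2+3a+2.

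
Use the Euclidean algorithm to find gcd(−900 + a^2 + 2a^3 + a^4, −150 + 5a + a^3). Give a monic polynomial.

Repeated division with remainder:
  a^4 + 2a^3 + a^2 − 900 = (a + 2)(a^3 + 5a − 150) + (−4a^2 + 140a − 600)
  a^3 + 5a − 150 = (−(1/4)a − 35/4)(−4a^2 + 140a − 600) + (1080a − 5400)
  −4a^2 + 140a − 600 = (−(1/270)a + 1/9)(1080a − 5400) + (0)
Last nonzero remainder: 1080a − 5400. Dividing through by 1080 gives the monic gcd a − 5.

−5 + a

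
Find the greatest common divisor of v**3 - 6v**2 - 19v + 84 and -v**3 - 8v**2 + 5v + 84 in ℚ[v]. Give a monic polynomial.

v**2 + v - 12

Repeated division with remainder:
  v**3 - 6v**2 - 19v + 84 = (-1)(-v**3 - 8v**2 + 5v + 84) + (-14v**2 - 14v + 168)
  -v**3 - 8v**2 + 5v + 84 = ((1/14)v + 1/2)(-14v**2 - 14v + 168) + (0)
Last nonzero remainder: -14v**2 - 14v + 168. Dividing through by -14 gives the monic gcd v**2 + v - 12.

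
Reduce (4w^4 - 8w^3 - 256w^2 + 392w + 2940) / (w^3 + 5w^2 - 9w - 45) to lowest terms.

(4w^3 - 20w^2 - 196w + 980)/(w^2 + 2w - 15)

Euclidean algorithm in ℚ[w]:
  4w^4 - 8w^3 - 256w^2 + 392w + 2940 = (4w - 28)(w^3 + 5w^2 - 9w - 45) + (-80w^2 + 320w + 1680)
  w^3 + 5w^2 - 9w - 45 = (-(1/80)w - 9/80)(-80w^2 + 320w + 1680) + (48w + 144)
  -80w^2 + 320w + 1680 = (-(5/3)w + 35/3)(48w + 144) + (0)
Last nonzero remainder: 48w + 144. Dividing through by 48 gives the monic gcd w + 3.
Cancel w + 3 from numerator and denominator to get the reduced form.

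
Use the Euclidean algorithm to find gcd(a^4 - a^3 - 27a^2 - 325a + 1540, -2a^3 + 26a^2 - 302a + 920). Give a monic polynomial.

Apply the Euclidean algorithm:
  a^4 - a^3 - 27a^2 - 325a + 1540 = (-(1/2)a - 6)(-2a^3 + 26a^2 - 302a + 920) + (-22a^2 - 1677a + 7060)
  -2a^3 + 26a^2 - 302a + 920 = ((1/11)a - 1963/242)(-22a^2 - 1677a + 7060) + (-(3520355/242)a + 7040710/121)
  -22a^2 - 1677a + 7060 = ((5324/3520355)a + 85426/704071)(-(3520355/242)a + 7040710/121) + (0)
Last nonzero remainder: -(3520355/242)a + 7040710/121. Dividing through by -3520355/242 gives the monic gcd a - 4.

a - 4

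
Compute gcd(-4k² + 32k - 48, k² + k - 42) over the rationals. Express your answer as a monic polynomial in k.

k - 6

Euclidean algorithm in ℚ[k]:
  -4k² + 32k - 48 = (-4)(k² + k - 42) + (36k - 216)
  k² + k - 42 = ((1/36)k + 7/36)(36k - 216) + (0)
Last nonzero remainder: 36k - 216. Dividing through by 36 gives the monic gcd k - 6.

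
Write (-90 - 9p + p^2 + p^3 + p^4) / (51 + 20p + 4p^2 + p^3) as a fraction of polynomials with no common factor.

(-30 + 7p - 2p^2 + p^3)/(17 + p + p^2)

Repeated division with remainder:
  p^4 + p^3 + p^2 - 9p - 90 = (p - 3)(p^3 + 4p^2 + 20p + 51) + (-7p^2 + 63)
  p^3 + 4p^2 + 20p + 51 = (-(1/7)p - 4/7)(-7p^2 + 63) + (29p + 87)
  -7p^2 + 63 = (-(7/29)p + 21/29)(29p + 87) + (0)
Last nonzero remainder: 29p + 87. Dividing through by 29 gives the monic gcd p + 3.
Cancel p + 3 from numerator and denominator to get the reduced form.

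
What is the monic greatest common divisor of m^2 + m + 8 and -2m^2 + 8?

1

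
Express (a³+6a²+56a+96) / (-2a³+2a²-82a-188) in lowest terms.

(-a²-4a-48)/(2a²-6a+94)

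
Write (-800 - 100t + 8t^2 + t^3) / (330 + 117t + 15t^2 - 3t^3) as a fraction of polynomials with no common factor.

Repeated division with remainder:
  t^3 + 8t^2 - 100t - 800 = (-1/3)(-3t^3 + 15t^2 + 117t + 330) + (13t^2 - 61t - 690)
  -3t^3 + 15t^2 + 117t + 330 = (-(3/13)t + 12/169)(13t^2 - 61t - 690) + (-(6405/169)t + 64050/169)
  13t^2 - 61t - 690 = (-(2197/6405)t - 3887/2135)(-(6405/169)t + 64050/169) + (0)
Last nonzero remainder: -(6405/169)t + 64050/169. Dividing through by -6405/169 gives the monic gcd t - 10.
Cancel t - 10 from numerator and denominator to get the reduced form.

(-80 - 18t - t^2)/(33 + 15t + 3t^2)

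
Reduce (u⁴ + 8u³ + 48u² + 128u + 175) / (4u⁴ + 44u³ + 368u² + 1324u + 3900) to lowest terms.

(u² + 4u + 7)/(4u² + 28u + 156)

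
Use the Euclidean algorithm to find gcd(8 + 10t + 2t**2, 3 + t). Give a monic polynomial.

1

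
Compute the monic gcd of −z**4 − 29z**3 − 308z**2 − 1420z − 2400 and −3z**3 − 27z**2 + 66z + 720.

z**2 + 14z + 48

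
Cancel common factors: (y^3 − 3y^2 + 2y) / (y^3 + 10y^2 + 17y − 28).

Apply the Euclidean algorithm:
  y^3 − 3y^2 + 2y = (y^3 + 10y^2 + 17y − 28) + (−13y^2 − 15y + 28)
  y^3 + 10y^2 + 17y − 28 = (−(1/13)y − 115/169)(−13y^2 − 15y + 28) + ((1512/169)y − 1512/169)
  −13y^2 − 15y + 28 = (−(2197/1512)y − 169/54)((1512/169)y − 1512/169) + (0)
Last nonzero remainder: (1512/169)y − 1512/169. Dividing through by 1512/169 gives the monic gcd y − 1.
Cancel y − 1 from numerator and denominator to get the reduced form.

(y^2 − 2y)/(y^2 + 11y + 28)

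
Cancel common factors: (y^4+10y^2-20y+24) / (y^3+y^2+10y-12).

(y^2-2y+2)/(y-1)

Euclidean algorithm in ℚ[y]:
  y^4+10y^2-20y+24 = (y-1)(y^3+y^2+10y-12) + (y^2+2y+12)
  y^3+y^2+10y-12 = (y-1)(y^2+2y+12) + (0)
The last nonzero remainder y^2+2y+12 is already monic.
Cancel y^2+2y+12 from numerator and denominator to get the reduced form.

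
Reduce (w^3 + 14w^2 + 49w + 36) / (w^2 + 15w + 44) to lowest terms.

(w^2 + 10w + 9)/(w + 11)

Euclidean algorithm in ℚ[w]:
  w^3 + 14w^2 + 49w + 36 = (w - 1)(w^2 + 15w + 44) + (20w + 80)
  w^2 + 15w + 44 = ((1/20)w + 11/20)(20w + 80) + (0)
Last nonzero remainder: 20w + 80. Dividing through by 20 gives the monic gcd w + 4.
Cancel w + 4 from numerator and denominator to get the reduced form.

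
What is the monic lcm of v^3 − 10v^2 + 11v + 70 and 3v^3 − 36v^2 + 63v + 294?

Euclidean algorithm in ℚ[v]:
  v^3 − 10v^2 + 11v + 70 = (1/3)(3v^3 − 36v^2 + 63v + 294) + (2v^2 − 10v − 28)
  3v^3 − 36v^2 + 63v + 294 = ((3/2)v − 21/2)(2v^2 − 10v − 28) + (0)
Last nonzero remainder: 2v^2 − 10v − 28. Dividing through by 2 gives the monic gcd v^2 − 5v − 14.
Then lcm(f, g) = f·g / gcd(f, g); expanding and making the result monic gives the answer.

v^4 − 17v^3 + 81v^2 − 7v − 490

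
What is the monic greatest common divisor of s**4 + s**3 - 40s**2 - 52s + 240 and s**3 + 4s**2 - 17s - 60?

s + 5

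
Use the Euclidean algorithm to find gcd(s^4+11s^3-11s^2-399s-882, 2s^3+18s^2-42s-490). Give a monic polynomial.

Euclidean algorithm in ℚ[s]:
  s^4+11s^3-11s^2-399s-882 = ((1/2)s+1)(2s^3+18s^2-42s-490) + (-8s^2-112s-392)
  2s^3+18s^2-42s-490 = (-(1/4)s+5/4)(-8s^2-112s-392) + (0)
Last nonzero remainder: -8s^2-112s-392. Dividing through by -8 gives the monic gcd s^2+14s+49.

s^2+14s+49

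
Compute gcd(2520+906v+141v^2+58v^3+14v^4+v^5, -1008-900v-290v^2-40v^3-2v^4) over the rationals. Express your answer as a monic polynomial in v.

168+94v+17v^2+v^3

By polynomial division,
  v^5+14v^4+58v^3+141v^2+906v+2520 = (-(1/2)v+3)(-2v^4-40v^3-290v^2-900v-1008) + (33v^3+561v^2+3102v+5544)
  -2v^4-40v^3-290v^2-900v-1008 = (-(2/33)v-2/11)(33v^3+561v^2+3102v+5544) + (0)
Last nonzero remainder: 33v^3+561v^2+3102v+5544. Dividing through by 33 gives the monic gcd v^3+17v^2+94v+168.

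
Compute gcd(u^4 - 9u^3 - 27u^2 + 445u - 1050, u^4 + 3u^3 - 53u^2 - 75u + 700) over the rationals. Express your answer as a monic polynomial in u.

u^2 + 2u - 35

By polynomial division,
  u^4 - 9u^3 - 27u^2 + 445u - 1050 = (u^4 + 3u^3 - 53u^2 - 75u + 700) + (-12u^3 + 26u^2 + 520u - 1750)
  u^4 + 3u^3 - 53u^2 - 75u + 700 = (-(1/12)u - 31/72)(-12u^3 + 26u^2 + 520u - 1750) + ((55/36)u^2 + (55/18)u - 1925/36)
  -12u^3 + 26u^2 + 520u - 1750 = (-(432/55)u + 360/11)((55/36)u^2 + (55/18)u - 1925/36) + (0)
Last nonzero remainder: (55/36)u^2 + (55/18)u - 1925/36. Dividing through by 55/36 gives the monic gcd u^2 + 2u - 35.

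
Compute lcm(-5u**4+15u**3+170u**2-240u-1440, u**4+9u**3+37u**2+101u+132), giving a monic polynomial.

Repeated division with remainder:
  -5u**4+15u**3+170u**2-240u-1440 = (-5)(u**4+9u**3+37u**2+101u+132) + (60u**3+355u**2+265u-780)
  u**4+9u**3+37u**2+101u+132 = ((1/60)u+37/720)(60u**3+355u**2+265u-780) + ((2065/144)u**2+(14455/144)u+2065/12)
  60u**3+355u**2+265u-780 = ((1728/413)u-1872/413)((2065/144)u**2+(14455/144)u+2065/12) + (0)
Last nonzero remainder: (2065/144)u**2+(14455/144)u+2065/12. Dividing through by 2065/144 gives the monic gcd u**2+7u+12.
Then lcm(f, g) = f·g / gcd(f, g); expanding and making the result monic gives the answer.

u**6-u**5-29u**4-53u**3+10u**2+1104u+3168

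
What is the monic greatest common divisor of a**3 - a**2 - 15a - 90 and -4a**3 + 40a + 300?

a**2 + 5a + 15

By polynomial division,
  a**3 - a**2 - 15a - 90 = (-1/4)(-4a**3 + 40a + 300) + (-a**2 - 5a - 15)
  -4a**3 + 40a + 300 = (4a - 20)(-a**2 - 5a - 15) + (0)
Last nonzero remainder: -a**2 - 5a - 15. Dividing through by -1 gives the monic gcd a**2 + 5a + 15.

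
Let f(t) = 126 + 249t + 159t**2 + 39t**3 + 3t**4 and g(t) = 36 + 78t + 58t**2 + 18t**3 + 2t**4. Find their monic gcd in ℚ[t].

Apply the Euclidean algorithm:
  3t**4 + 39t**3 + 159t**2 + 249t + 126 = (3/2)(2t**4 + 18t**3 + 58t**2 + 78t + 36) + (12t**3 + 72t**2 + 132t + 72)
  2t**4 + 18t**3 + 58t**2 + 78t + 36 = ((1/6)t + 1/2)(12t**3 + 72t**2 + 132t + 72) + (0)
Last nonzero remainder: 12t**3 + 72t**2 + 132t + 72. Dividing through by 12 gives the monic gcd t**3 + 6t**2 + 11t + 6.

6 + 11t + 6t**2 + t**3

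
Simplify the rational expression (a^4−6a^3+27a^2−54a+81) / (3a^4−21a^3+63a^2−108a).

By polynomial division,
  a^4−6a^3+27a^2−54a+81 = (1/3)(3a^4−21a^3+63a^2−108a) + (a^3+6a^2−18a+81)
  3a^4−21a^3+63a^2−108a = (3a−39)(a^3+6a^2−18a+81) + (351a^2−1053a+3159)
  a^3+6a^2−18a+81 = ((1/351)a+1/39)(351a^2−1053a+3159) + (0)
Last nonzero remainder: 351a^2−1053a+3159. Dividing through by 351 gives the monic gcd a^2−3a+9.
Cancel a^2−3a+9 from numerator and denominator to get the reduced form.

(a^2−3a+9)/(3a^2−12a)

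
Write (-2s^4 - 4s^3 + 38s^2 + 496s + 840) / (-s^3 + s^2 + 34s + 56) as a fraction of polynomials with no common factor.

(2s^2 + 14s + 60)/(s + 4)

Repeated division with remainder:
  -2s^4 - 4s^3 + 38s^2 + 496s + 840 = (2s + 6)(-s^3 + s^2 + 34s + 56) + (-36s^2 + 180s + 504)
  -s^3 + s^2 + 34s + 56 = ((1/36)s + 1/9)(-36s^2 + 180s + 504) + (0)
Last nonzero remainder: -36s^2 + 180s + 504. Dividing through by -36 gives the monic gcd s^2 - 5s - 14.
Cancel s^2 - 5s - 14 from numerator and denominator to get the reduced form.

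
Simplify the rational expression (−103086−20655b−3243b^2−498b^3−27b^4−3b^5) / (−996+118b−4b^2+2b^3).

(−1242−189b−15b^2−3b^3)/(−12+2b)

Repeated division with remainder:
  −3b^5−27b^4−498b^3−3243b^2−20655b−103086 = (−(3/2)b^2−(33/2)b−387/2)(2b^3−4b^2+118b−996) + (−3564b^2−14256b−295812)
  2b^3−4b^2+118b−996 = (−(1/1782)b+1/297)(−3564b^2−14256b−295812) + (0)
Last nonzero remainder: −3564b^2−14256b−295812. Dividing through by −3564 gives the monic gcd b^2+4b+83.
Cancel b^2+4b+83 from numerator and denominator to get the reduced form.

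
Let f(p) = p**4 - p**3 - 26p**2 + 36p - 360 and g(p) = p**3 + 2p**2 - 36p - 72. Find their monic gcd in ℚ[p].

p**2 - 36

Repeated division with remainder:
  p**4 - p**3 - 26p**2 + 36p - 360 = (p - 3)(p**3 + 2p**2 - 36p - 72) + (16p**2 - 576)
  p**3 + 2p**2 - 36p - 72 = ((1/16)p + 1/8)(16p**2 - 576) + (0)
Last nonzero remainder: 16p**2 - 576. Dividing through by 16 gives the monic gcd p**2 - 36.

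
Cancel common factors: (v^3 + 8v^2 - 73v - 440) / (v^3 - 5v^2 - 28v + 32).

(v^2 + 16v + 55)/(v^2 + 3v - 4)

Repeated division with remainder:
  v^3 + 8v^2 - 73v - 440 = (v^3 - 5v^2 - 28v + 32) + (13v^2 - 45v - 472)
  v^3 - 5v^2 - 28v + 32 = ((1/13)v - 20/169)(13v^2 - 45v - 472) + ((504/169)v - 4032/169)
  13v^2 - 45v - 472 = ((2197/504)v + 9971/504)((504/169)v - 4032/169) + (0)
Last nonzero remainder: (504/169)v - 4032/169. Dividing through by 504/169 gives the monic gcd v - 8.
Cancel v - 8 from numerator and denominator to get the reduced form.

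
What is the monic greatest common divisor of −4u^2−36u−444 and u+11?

1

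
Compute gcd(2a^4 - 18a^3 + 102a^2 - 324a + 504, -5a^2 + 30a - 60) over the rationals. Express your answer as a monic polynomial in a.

Repeated division with remainder:
  2a^4 - 18a^3 + 102a^2 - 324a + 504 = (-(2/5)a^2 + (6/5)a - 42/5)(-5a^2 + 30a - 60) + (0)
Last nonzero remainder: -5a^2 + 30a - 60. Dividing through by -5 gives the monic gcd a^2 - 6a + 12.

a^2 - 6a + 12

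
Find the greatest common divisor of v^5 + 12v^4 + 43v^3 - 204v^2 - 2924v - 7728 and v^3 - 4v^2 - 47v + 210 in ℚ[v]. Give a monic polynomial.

v^2 + v - 42

By polynomial division,
  v^5 + 12v^4 + 43v^3 - 204v^2 - 2924v - 7728 = (v^2 + 16v + 154)(v^3 - 4v^2 - 47v + 210) + (954v^2 + 954v - 40068)
  v^3 - 4v^2 - 47v + 210 = ((1/954)v - 5/954)(954v^2 + 954v - 40068) + (0)
Last nonzero remainder: 954v^2 + 954v - 40068. Dividing through by 954 gives the monic gcd v^2 + v - 42.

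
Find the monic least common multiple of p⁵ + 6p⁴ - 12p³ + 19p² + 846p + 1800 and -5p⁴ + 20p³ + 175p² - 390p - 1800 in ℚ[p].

Repeated division with remainder:
  p⁵ + 6p⁴ - 12p³ + 19p² + 846p + 1800 = (-(1/5)p - 2)(-5p⁴ + 20p³ + 175p² - 390p - 1800) + (63p³ + 291p² - 294p - 1800)
  -5p⁴ + 20p³ + 175p² - 390p - 1800 = (-(5/63)p + 905/1323)(63p³ + 291p² - 294p - 1800) + (-(20900/441)p² - (20900/63)p - 83600/147)
  63p³ + 291p² - 294p - 1800 = (-(27783/20900)p + 1323/418)(-(20900/441)p² - (20900/63)p - 83600/147) + (0)
Last nonzero remainder: -(20900/441)p² - (20900/63)p - 83600/147. Dividing through by -20900/441 gives the monic gcd p² + 7p + 12.
Then lcm(f, g) = f·g / gcd(f, g); expanding and making the result monic gives the answer.

p⁷ - 5p⁶ - 48p⁵ + 331p⁴ + 277p³ - 6936p² + 5580p + 54000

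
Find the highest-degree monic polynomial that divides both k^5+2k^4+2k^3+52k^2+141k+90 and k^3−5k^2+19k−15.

k^2−4k+15

Repeated division with remainder:
  k^5+2k^4+2k^3+52k^2+141k+90 = (k^2+7k+18)(k^3−5k^2+19k−15) + (24k^2−96k+360)
  k^3−5k^2+19k−15 = ((1/24)k−1/24)(24k^2−96k+360) + (0)
Last nonzero remainder: 24k^2−96k+360. Dividing through by 24 gives the monic gcd k^2−4k+15.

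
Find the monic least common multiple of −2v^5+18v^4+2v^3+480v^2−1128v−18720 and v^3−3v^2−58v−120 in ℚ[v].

Euclidean algorithm in ℚ[v]:
  −2v^5+18v^4+2v^3+480v^2−1128v−18720 = (−2v^2+12v−78)(v^3−3v^2−58v−120) + (702v^2−4212v−28080)
  v^3−3v^2−58v−120 = ((1/702)v+1/234)(702v^2−4212v−28080) + (0)
Last nonzero remainder: 702v^2−4212v−28080. Dividing through by 702 gives the monic gcd v^2−6v−40.
Then lcm(f, g) = f·g / gcd(f, g); expanding and making the result monic gives the answer.

v^6−6v^5−28v^4−243v^3−156v^2+11052v+28080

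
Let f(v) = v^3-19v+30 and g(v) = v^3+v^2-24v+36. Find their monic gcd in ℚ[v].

v^2-5v+6

Euclidean algorithm in ℚ[v]:
  v^3-19v+30 = (v^3+v^2-24v+36) + (-v^2+5v-6)
  v^3+v^2-24v+36 = (-v-6)(-v^2+5v-6) + (0)
Last nonzero remainder: -v^2+5v-6. Dividing through by -1 gives the monic gcd v^2-5v+6.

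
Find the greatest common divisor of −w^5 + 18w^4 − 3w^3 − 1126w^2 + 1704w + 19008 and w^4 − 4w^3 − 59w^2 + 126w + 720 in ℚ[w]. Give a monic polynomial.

w^2 − 2w − 48

Repeated division with remainder:
  −w^5 + 18w^4 − 3w^3 − 1126w^2 + 1704w + 19008 = (−w + 14)(w^4 − 4w^3 − 59w^2 + 126w + 720) + (−6w^3 − 174w^2 + 660w + 8928)
  w^4 − 4w^3 − 59w^2 + 126w + 720 = (−(1/6)w + 11/2)(−6w^3 − 174w^2 + 660w + 8928) + (1008w^2 − 2016w − 48384)
  −6w^3 − 174w^2 + 660w + 8928 = (−(1/168)w − 31/168)(1008w^2 − 2016w − 48384) + (0)
Last nonzero remainder: 1008w^2 − 2016w − 48384. Dividing through by 1008 gives the monic gcd w^2 − 2w − 48.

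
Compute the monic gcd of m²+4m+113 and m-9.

1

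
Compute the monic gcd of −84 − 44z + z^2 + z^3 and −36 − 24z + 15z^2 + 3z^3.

6 + z

Apply the Euclidean algorithm:
  z^3 + z^2 − 44z − 84 = (1/3)(3z^3 + 15z^2 − 24z − 36) + (−4z^2 − 36z − 72)
  3z^3 + 15z^2 − 24z − 36 = (−(3/4)z + 3)(−4z^2 − 36z − 72) + (30z + 180)
  −4z^2 − 36z − 72 = (−(2/15)z − 2/5)(30z + 180) + (0)
Last nonzero remainder: 30z + 180. Dividing through by 30 gives the monic gcd z + 6.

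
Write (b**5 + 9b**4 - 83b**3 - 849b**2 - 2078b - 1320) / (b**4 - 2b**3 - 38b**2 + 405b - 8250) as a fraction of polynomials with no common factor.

(b**3 + 8b**2 + 19b + 12)/(b**2 - 3b + 75)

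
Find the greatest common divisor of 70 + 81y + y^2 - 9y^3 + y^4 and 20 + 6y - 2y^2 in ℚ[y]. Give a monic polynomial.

-10 - 3y + y^2

Euclidean algorithm in ℚ[y]:
  y^4 - 9y^3 + y^2 + 81y + 70 = (-(1/2)y^2 + 3y + 7/2)(-2y^2 + 6y + 20) + (0)
Last nonzero remainder: -2y^2 + 6y + 20. Dividing through by -2 gives the monic gcd y^2 - 3y - 10.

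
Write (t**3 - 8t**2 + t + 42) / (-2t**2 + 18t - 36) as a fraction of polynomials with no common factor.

(-t**2 + 5t + 14)/(2t - 12)

Euclidean algorithm in ℚ[t]:
  t**3 - 8t**2 + t + 42 = (-(1/2)t - 1/2)(-2t**2 + 18t - 36) + (-8t + 24)
  -2t**2 + 18t - 36 = ((1/4)t - 3/2)(-8t + 24) + (0)
Last nonzero remainder: -8t + 24. Dividing through by -8 gives the monic gcd t - 3.
Cancel t - 3 from numerator and denominator to get the reduced form.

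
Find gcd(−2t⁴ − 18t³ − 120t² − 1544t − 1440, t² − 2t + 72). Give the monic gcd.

t² − 2t + 72

Apply the Euclidean algorithm:
  −2t⁴ − 18t³ − 120t² − 1544t − 1440 = (−2t² − 22t − 20)(t² − 2t + 72) + (0)
The last nonzero remainder t² − 2t + 72 is already monic.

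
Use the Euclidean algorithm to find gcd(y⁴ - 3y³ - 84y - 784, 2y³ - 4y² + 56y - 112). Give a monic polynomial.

y² + 28

Repeated division with remainder:
  y⁴ - 3y³ - 84y - 784 = ((1/2)y - 1/2)(2y³ - 4y² + 56y - 112) + (-30y² - 840)
  2y³ - 4y² + 56y - 112 = (-(1/15)y + 2/15)(-30y² - 840) + (0)
Last nonzero remainder: -30y² - 840. Dividing through by -30 gives the monic gcd y² + 28.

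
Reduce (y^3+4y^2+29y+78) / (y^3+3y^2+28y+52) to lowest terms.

Apply the Euclidean algorithm:
  y^3+4y^2+29y+78 = (y^3+3y^2+28y+52) + (y^2+y+26)
  y^3+3y^2+28y+52 = (y+2)(y^2+y+26) + (0)
The last nonzero remainder y^2+y+26 is already monic.
Cancel y^2+y+26 from numerator and denominator to get the reduced form.

(y+3)/(y+2)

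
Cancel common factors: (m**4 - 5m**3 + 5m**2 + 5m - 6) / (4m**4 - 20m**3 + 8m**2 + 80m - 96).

Euclidean algorithm in ℚ[m]:
  m**4 - 5m**3 + 5m**2 + 5m - 6 = (1/4)(4m**4 - 20m**3 + 8m**2 + 80m - 96) + (3m**2 - 15m + 18)
  4m**4 - 20m**3 + 8m**2 + 80m - 96 = ((4/3)m**2 - 16/3)(3m**2 - 15m + 18) + (0)
Last nonzero remainder: 3m**2 - 15m + 18. Dividing through by 3 gives the monic gcd m**2 - 5m + 6.
Cancel m**2 - 5m + 6 from numerator and denominator to get the reduced form.

(m**2 - 1)/(4m**2 - 16)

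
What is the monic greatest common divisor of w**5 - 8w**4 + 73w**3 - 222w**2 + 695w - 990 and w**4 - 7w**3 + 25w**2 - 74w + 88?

Repeated division with remainder:
  w**5 - 8w**4 + 73w**3 - 222w**2 + 695w - 990 = (w - 1)(w**4 - 7w**3 + 25w**2 - 74w + 88) + (41w**3 - 123w**2 + 533w - 902)
  w**4 - 7w**3 + 25w**2 - 74w + 88 = ((1/41)w - 4/41)(41w**3 - 123w**2 + 533w - 902) + (0)
Last nonzero remainder: 41w**3 - 123w**2 + 533w - 902. Dividing through by 41 gives the monic gcd w**3 - 3w**2 + 13w - 22.

w**3 - 3w**2 + 13w - 22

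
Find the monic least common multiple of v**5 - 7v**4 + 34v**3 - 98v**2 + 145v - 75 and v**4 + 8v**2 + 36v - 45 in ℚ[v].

v**6 - 4v**5 + 13v**4 + 4v**3 - 149v**2 + 360v - 225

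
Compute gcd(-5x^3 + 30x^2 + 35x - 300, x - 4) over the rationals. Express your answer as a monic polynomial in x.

x - 4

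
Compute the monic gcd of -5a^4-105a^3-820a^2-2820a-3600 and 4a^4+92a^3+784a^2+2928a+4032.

a^3+16a^2+84a+144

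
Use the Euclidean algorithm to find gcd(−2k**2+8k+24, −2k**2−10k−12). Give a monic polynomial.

k+2

Euclidean algorithm in ℚ[k]:
  −2k**2+8k+24 = (−2k**2−10k−12) + (18k+36)
  −2k**2−10k−12 = (−(1/9)k−1/3)(18k+36) + (0)
Last nonzero remainder: 18k+36. Dividing through by 18 gives the monic gcd k+2.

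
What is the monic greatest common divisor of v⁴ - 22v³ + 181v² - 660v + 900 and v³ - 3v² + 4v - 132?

v - 6

By polynomial division,
  v⁴ - 22v³ + 181v² - 660v + 900 = (v - 19)(v³ - 3v² + 4v - 132) + (120v² - 452v - 1608)
  v³ - 3v² + 4v - 132 = ((1/120)v + 23/3600)(120v² - 452v - 1608) + ((18259/900)v - 18259/150)
  120v² - 452v - 1608 = ((108000/18259)v + 241200/18259)((18259/900)v - 18259/150) + (0)
Last nonzero remainder: (18259/900)v - 18259/150. Dividing through by 18259/900 gives the monic gcd v - 6.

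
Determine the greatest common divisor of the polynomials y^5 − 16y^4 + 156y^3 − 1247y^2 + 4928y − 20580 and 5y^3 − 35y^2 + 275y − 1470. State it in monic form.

y^2 − y + 49

Euclidean algorithm in ℚ[y]:
  y^5 − 16y^4 + 156y^3 − 1247y^2 + 4928y − 20580 = ((1/5)y^2 − (9/5)y + 38/5)(5y^3 − 35y^2 + 275y − 1470) + (−192y^2 + 192y − 9408)
  5y^3 − 35y^2 + 275y − 1470 = (−(5/192)y + 5/32)(−192y^2 + 192y − 9408) + (0)
Last nonzero remainder: −192y^2 + 192y − 9408. Dividing through by −192 gives the monic gcd y^2 − y + 49.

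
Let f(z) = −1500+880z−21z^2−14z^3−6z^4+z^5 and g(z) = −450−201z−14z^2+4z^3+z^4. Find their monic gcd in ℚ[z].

Apply the Euclidean algorithm:
  z^5−6z^4−14z^3−21z^2+880z−1500 = (z−10)(z^4+4z^3−14z^2−201z−450) + (40z^3+40z^2−680z−6000)
  z^4+4z^3−14z^2−201z−450 = ((1/40)z+3/40)(40z^3+40z^2−680z−6000) + (0)
Last nonzero remainder: 40z^3+40z^2−680z−6000. Dividing through by 40 gives the monic gcd z^3+z^2−17z−150.

−150−17z+z^2+z^3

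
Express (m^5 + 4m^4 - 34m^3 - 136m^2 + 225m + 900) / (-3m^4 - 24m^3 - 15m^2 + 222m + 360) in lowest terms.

Euclidean algorithm in ℚ[m]:
  m^5 + 4m^4 - 34m^3 - 136m^2 + 225m + 900 = (-(1/3)m + 4/3)(-3m^4 - 24m^3 - 15m^2 + 222m + 360) + (-7m^3 - 42m^2 + 49m + 420)
  -3m^4 - 24m^3 - 15m^2 + 222m + 360 = ((3/7)m + 6/7)(-7m^3 - 42m^2 + 49m + 420) + (0)
Last nonzero remainder: -7m^3 - 42m^2 + 49m + 420. Dividing through by -7 gives the monic gcd m^3 + 6m^2 - 7m - 60.
Cancel m^3 + 6m^2 - 7m - 60 from numerator and denominator to get the reduced form.

(-m^2 + 2m + 15)/(3m + 6)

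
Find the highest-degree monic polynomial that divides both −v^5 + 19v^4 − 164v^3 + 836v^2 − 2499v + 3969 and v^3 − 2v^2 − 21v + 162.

v^2 − 8v + 27

Euclidean algorithm in ℚ[v]:
  −v^5 + 19v^4 − 164v^3 + 836v^2 − 2499v + 3969 = (−v^2 + 17v − 151)(v^3 − 2v^2 − 21v + 162) + (1053v^2 − 8424v + 28431)
  v^3 − 2v^2 − 21v + 162 = ((1/1053)v + 2/351)(1053v^2 − 8424v + 28431) + (0)
Last nonzero remainder: 1053v^2 − 8424v + 28431. Dividing through by 1053 gives the monic gcd v^2 − 8v + 27.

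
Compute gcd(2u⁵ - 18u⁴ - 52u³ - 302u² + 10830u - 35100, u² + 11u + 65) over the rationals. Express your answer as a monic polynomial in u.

u² + 11u + 65

Euclidean algorithm in ℚ[u]:
  2u⁵ - 18u⁴ - 52u³ - 302u² + 10830u - 35100 = (2u³ - 40u² + 258u - 540)(u² + 11u + 65) + (0)
The last nonzero remainder u² + 11u + 65 is already monic.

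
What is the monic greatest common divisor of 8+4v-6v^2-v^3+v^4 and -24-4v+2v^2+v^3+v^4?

-4+v^2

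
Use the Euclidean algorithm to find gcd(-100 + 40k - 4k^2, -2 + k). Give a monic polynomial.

Repeated division with remainder:
  -4k^2 + 40k - 100 = (-4k + 32)(k - 2) + (-36)
  k - 2 = (-(1/36)k + 1/18)(-36) + (0)
The last nonzero remainder is the constant -36, so the polynomials are coprime and gcd = 1.

1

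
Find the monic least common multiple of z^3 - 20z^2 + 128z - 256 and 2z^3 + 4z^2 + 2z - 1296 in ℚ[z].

By polynomial division,
  z^3 - 20z^2 + 128z - 256 = (1/2)(2z^3 + 4z^2 + 2z - 1296) + (-22z^2 + 127z + 392)
  2z^3 + 4z^2 + 2z - 1296 = (-(1/11)z - 171/242)(-22z^2 + 127z + 392) + ((30825/242)z - 123300/121)
  -22z^2 + 127z + 392 = (-(5324/30825)z - 11858/30825)((30825/242)z - 123300/121) + (0)
Last nonzero remainder: (30825/242)z - 123300/121. Dividing through by 30825/242 gives the monic gcd z - 8.
Then lcm(f, g) = f·g / gcd(f, g); expanding and making the result monic gives the answer.

z^5 - 10z^4 + 9z^3 - 596z^2 + 7808z - 20736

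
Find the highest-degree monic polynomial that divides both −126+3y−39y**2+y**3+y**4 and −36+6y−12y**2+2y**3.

Apply the Euclidean algorithm:
  y**4+y**3−39y**2+3y−126 = ((1/2)y+7/2)(2y**3−12y**2+6y−36) + (0)
Last nonzero remainder: 2y**3−12y**2+6y−36. Dividing through by 2 gives the monic gcd y**3−6y**2+3y−18.

−18+3y−6y**2+y**3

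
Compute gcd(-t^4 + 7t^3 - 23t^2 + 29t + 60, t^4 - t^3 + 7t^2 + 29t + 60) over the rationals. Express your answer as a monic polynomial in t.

Apply the Euclidean algorithm:
  -t^4 + 7t^3 - 23t^2 + 29t + 60 = (-1)(t^4 - t^3 + 7t^2 + 29t + 60) + (6t^3 - 16t^2 + 58t + 120)
  t^4 - t^3 + 7t^2 + 29t + 60 = ((1/6)t + 5/18)(6t^3 - 16t^2 + 58t + 120) + ((16/9)t^2 - (64/9)t + 80/3)
  6t^3 - 16t^2 + 58t + 120 = ((27/8)t + 9/2)((16/9)t^2 - (64/9)t + 80/3) + (0)
Last nonzero remainder: (16/9)t^2 - (64/9)t + 80/3. Dividing through by 16/9 gives the monic gcd t^2 - 4t + 15.

t^2 - 4t + 15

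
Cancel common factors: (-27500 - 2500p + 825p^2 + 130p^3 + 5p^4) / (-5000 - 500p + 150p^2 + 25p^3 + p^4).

Euclidean algorithm in ℚ[p]:
  5p^4 + 130p^3 + 825p^2 - 2500p - 27500 = (5)(p^4 + 25p^3 + 150p^2 - 500p - 5000) + (5p^3 + 75p^2 - 2500)
  p^4 + 25p^3 + 150p^2 - 500p - 5000 = ((1/5)p + 2)(5p^3 + 75p^2 - 2500) + (0)
Last nonzero remainder: 5p^3 + 75p^2 - 2500. Dividing through by 5 gives the monic gcd p^3 + 15p^2 - 500.
Cancel p^3 + 15p^2 - 500 from numerator and denominator to get the reduced form.

(55 + 5p)/(10 + p)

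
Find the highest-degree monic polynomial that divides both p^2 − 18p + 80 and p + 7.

By polynomial division,
  p^2 − 18p + 80 = (p − 25)(p + 7) + (255)
  p + 7 = ((1/255)p + 7/255)(255) + (0)
The last nonzero remainder is the constant 255, so the polynomials are coprime and gcd = 1.

1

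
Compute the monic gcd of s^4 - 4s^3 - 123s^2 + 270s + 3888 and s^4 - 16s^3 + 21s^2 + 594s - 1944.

Apply the Euclidean algorithm:
  s^4 - 4s^3 - 123s^2 + 270s + 3888 = (s^4 - 16s^3 + 21s^2 + 594s - 1944) + (12s^3 - 144s^2 - 324s + 5832)
  s^4 - 16s^3 + 21s^2 + 594s - 1944 = ((1/12)s - 1/3)(12s^3 - 144s^2 - 324s + 5832) + (0)
Last nonzero remainder: 12s^3 - 144s^2 - 324s + 5832. Dividing through by 12 gives the monic gcd s^3 - 12s^2 - 27s + 486.

s^3 - 12s^2 - 27s + 486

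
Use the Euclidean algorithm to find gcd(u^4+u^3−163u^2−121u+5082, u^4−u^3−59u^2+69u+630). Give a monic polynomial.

By polynomial division,
  u^4+u^3−163u^2−121u+5082 = (u^4−u^3−59u^2+69u+630) + (2u^3−104u^2−190u+4452)
  u^4−u^3−59u^2+69u+630 = ((1/2)u+51/2)(2u^3−104u^2−190u+4452) + (2688u^2+2688u−112896)
  2u^3−104u^2−190u+4452 = ((1/1344)u−53/1344)(2688u^2+2688u−112896) + (0)
Last nonzero remainder: 2688u^2+2688u−112896. Dividing through by 2688 gives the monic gcd u^2+u−42.

u^2+u−42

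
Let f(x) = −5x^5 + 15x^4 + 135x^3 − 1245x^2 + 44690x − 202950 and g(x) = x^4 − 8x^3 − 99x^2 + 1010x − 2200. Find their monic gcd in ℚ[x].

x^2 + 6x − 55

Repeated division with remainder:
  −5x^5 + 15x^4 + 135x^3 − 1245x^2 + 44690x − 202950 = (−5x − 25)(x^4 − 8x^3 − 99x^2 + 1010x − 2200) + (−560x^3 + 1330x^2 + 58940x − 257950)
  x^4 − 8x^3 − 99x^2 + 1010x − 2200 = (−(1/560)x + 9/896)(−560x^3 + 1330x^2 + 58940x − 257950) + (−(455/64)x^2 − (1365/32)x + 25025/64)
  −560x^3 + 1330x^2 + 58940x − 257950 = ((1024/13)x − 8576/13)(−(455/64)x^2 − (1365/32)x + 25025/64) + (0)
Last nonzero remainder: −(455/64)x^2 − (1365/32)x + 25025/64. Dividing through by −455/64 gives the monic gcd x^2 + 6x − 55.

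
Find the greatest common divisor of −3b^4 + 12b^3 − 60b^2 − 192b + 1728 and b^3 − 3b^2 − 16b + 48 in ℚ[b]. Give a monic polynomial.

b^2 − 16

Euclidean algorithm in ℚ[b]:
  −3b^4 + 12b^3 − 60b^2 − 192b + 1728 = (−3b + 3)(b^3 − 3b^2 − 16b + 48) + (−99b^2 + 1584)
  b^3 − 3b^2 − 16b + 48 = (−(1/99)b + 1/33)(−99b^2 + 1584) + (0)
Last nonzero remainder: −99b^2 + 1584. Dividing through by −99 gives the monic gcd b^2 − 16.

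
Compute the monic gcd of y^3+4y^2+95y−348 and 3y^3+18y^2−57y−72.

Apply the Euclidean algorithm:
  y^3+4y^2+95y−348 = (1/3)(3y^3+18y^2−57y−72) + (−2y^2+114y−324)
  3y^3+18y^2−57y−72 = (−(3/2)y−189/2)(−2y^2+114y−324) + (10230y−30690)
  −2y^2+114y−324 = (−(1/5115)y+18/1705)(10230y−30690) + (0)
Last nonzero remainder: 10230y−30690. Dividing through by 10230 gives the monic gcd y−3.

y−3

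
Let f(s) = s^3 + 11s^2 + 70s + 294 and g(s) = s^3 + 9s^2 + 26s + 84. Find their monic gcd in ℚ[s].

s + 7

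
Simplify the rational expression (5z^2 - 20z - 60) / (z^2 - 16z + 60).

Repeated division with remainder:
  5z^2 - 20z - 60 = (5)(z^2 - 16z + 60) + (60z - 360)
  z^2 - 16z + 60 = ((1/60)z - 1/6)(60z - 360) + (0)
Last nonzero remainder: 60z - 360. Dividing through by 60 gives the monic gcd z - 6.
Cancel z - 6 from numerator and denominator to get the reduced form.

(5z + 10)/(z - 10)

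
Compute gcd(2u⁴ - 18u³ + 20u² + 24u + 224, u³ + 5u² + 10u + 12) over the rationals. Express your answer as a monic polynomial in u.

Apply the Euclidean algorithm:
  2u⁴ - 18u³ + 20u² + 24u + 224 = (2u - 28)(u³ + 5u² + 10u + 12) + (140u² + 280u + 560)
  u³ + 5u² + 10u + 12 = ((1/140)u + 3/140)(140u² + 280u + 560) + (0)
Last nonzero remainder: 140u² + 280u + 560. Dividing through by 140 gives the monic gcd u² + 2u + 4.

u² + 2u + 4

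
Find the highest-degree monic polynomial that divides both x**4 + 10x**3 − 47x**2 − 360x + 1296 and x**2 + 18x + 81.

Euclidean algorithm in ℚ[x]:
  x**4 + 10x**3 − 47x**2 − 360x + 1296 = (x**2 − 8x + 16)(x**2 + 18x + 81) + (0)
The last nonzero remainder x**2 + 18x + 81 is already monic.

x**2 + 18x + 81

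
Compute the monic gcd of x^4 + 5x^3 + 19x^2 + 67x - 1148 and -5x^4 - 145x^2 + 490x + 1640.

x^3 - 2x^2 + 33x - 164

Euclidean algorithm in ℚ[x]:
  x^4 + 5x^3 + 19x^2 + 67x - 1148 = (-1/5)(-5x^4 - 145x^2 + 490x + 1640) + (5x^3 - 10x^2 + 165x - 820)
  -5x^4 - 145x^2 + 490x + 1640 = (-x - 2)(5x^3 - 10x^2 + 165x - 820) + (0)
Last nonzero remainder: 5x^3 - 10x^2 + 165x - 820. Dividing through by 5 gives the monic gcd x^3 - 2x^2 + 33x - 164.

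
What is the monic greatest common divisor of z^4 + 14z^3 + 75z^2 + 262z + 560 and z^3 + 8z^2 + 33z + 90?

Apply the Euclidean algorithm:
  z^4 + 14z^3 + 75z^2 + 262z + 560 = (z + 6)(z^3 + 8z^2 + 33z + 90) + (-6z^2 - 26z + 20)
  z^3 + 8z^2 + 33z + 90 = (-(1/6)z - 11/18)(-6z^2 - 26z + 20) + ((184/9)z + 920/9)
  -6z^2 - 26z + 20 = (-(27/92)z + 9/46)((184/9)z + 920/9) + (0)
Last nonzero remainder: (184/9)z + 920/9. Dividing through by 184/9 gives the monic gcd z + 5.

z + 5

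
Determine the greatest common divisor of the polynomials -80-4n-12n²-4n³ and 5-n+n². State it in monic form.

5-n+n²

Repeated division with remainder:
  -4n³-12n²-4n-80 = (-4n-16)(n²-n+5) + (0)
The last nonzero remainder n²-n+5 is already monic.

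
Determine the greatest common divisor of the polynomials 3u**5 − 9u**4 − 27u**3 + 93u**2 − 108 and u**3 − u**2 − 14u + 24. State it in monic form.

u**2 − 5u + 6

Euclidean algorithm in ℚ[u]:
  3u**5 − 9u**4 − 27u**3 + 93u**2 − 108 = (3u**2 − 6u + 9)(u**3 − u**2 − 14u + 24) + (−54u**2 + 270u − 324)
  u**3 − u**2 − 14u + 24 = (−(1/54)u − 2/27)(−54u**2 + 270u − 324) + (0)
Last nonzero remainder: −54u**2 + 270u − 324. Dividing through by −54 gives the monic gcd u**2 − 5u + 6.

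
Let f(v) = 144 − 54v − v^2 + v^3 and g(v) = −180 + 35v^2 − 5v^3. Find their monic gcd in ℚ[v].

18 − 9v + v^2

By polynomial division,
  v^3 − v^2 − 54v + 144 = (−1/5)(−5v^3 + 35v^2 − 180) + (6v^2 − 54v + 108)
  −5v^3 + 35v^2 − 180 = (−(5/6)v − 5/3)(6v^2 − 54v + 108) + (0)
Last nonzero remainder: 6v^2 − 54v + 108. Dividing through by 6 gives the monic gcd v^2 − 9v + 18.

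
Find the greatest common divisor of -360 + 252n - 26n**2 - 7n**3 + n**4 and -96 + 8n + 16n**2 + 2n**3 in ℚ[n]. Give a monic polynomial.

-12 + 4n + n**2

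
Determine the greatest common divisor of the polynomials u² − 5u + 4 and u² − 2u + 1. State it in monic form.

By polynomial division,
  u² − 5u + 4 = (u² − 2u + 1) + (−3u + 3)
  u² − 2u + 1 = (−(1/3)u + 1/3)(−3u + 3) + (0)
Last nonzero remainder: −3u + 3. Dividing through by −3 gives the monic gcd u − 1.

u − 1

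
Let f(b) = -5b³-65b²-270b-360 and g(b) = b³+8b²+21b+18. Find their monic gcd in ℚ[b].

b+3

Euclidean algorithm in ℚ[b]:
  -5b³-65b²-270b-360 = (-5)(b³+8b²+21b+18) + (-25b²-165b-270)
  b³+8b²+21b+18 = (-(1/25)b-7/125)(-25b²-165b-270) + ((24/25)b+72/25)
  -25b²-165b-270 = (-(625/24)b-375/4)((24/25)b+72/25) + (0)
Last nonzero remainder: (24/25)b+72/25. Dividing through by 24/25 gives the monic gcd b+3.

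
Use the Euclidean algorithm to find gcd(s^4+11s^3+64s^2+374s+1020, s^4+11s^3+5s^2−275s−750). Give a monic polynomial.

Repeated division with remainder:
  s^4+11s^3+64s^2+374s+1020 = (s^4+11s^3+5s^2−275s−750) + (59s^2+649s+1770)
  s^4+11s^3+5s^2−275s−750 = ((1/59)s^2−25/59)(59s^2+649s+1770) + (0)
Last nonzero remainder: 59s^2+649s+1770. Dividing through by 59 gives the monic gcd s^2+11s+30.

s^2+11s+30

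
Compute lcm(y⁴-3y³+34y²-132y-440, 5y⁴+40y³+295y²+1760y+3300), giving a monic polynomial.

y⁶+5y⁵+25y⁴+95y³-986y²-5500y-6600

Repeated division with remainder:
  y⁴-3y³+34y²-132y-440 = (1/5)(5y⁴+40y³+295y²+1760y+3300) + (-11y³-25y²-484y-1100)
  5y⁴+40y³+295y²+1760y+3300 = (-(5/11)y-315/121)(-11y³-25y²-484y-1100) + ((1200/121)y²+4800/11)
  -11y³-25y²-484y-1100 = (-(1331/1200)y-121/48)((1200/121)y²+4800/11) + (0)
Last nonzero remainder: (1200/121)y²+4800/11. Dividing through by 1200/121 gives the monic gcd y²+44.
Then lcm(f, g) = f·g / gcd(f, g); expanding and making the result monic gives the answer.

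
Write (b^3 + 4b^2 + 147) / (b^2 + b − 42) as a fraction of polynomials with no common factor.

Apply the Euclidean algorithm:
  b^3 + 4b^2 + 147 = (b + 3)(b^2 + b − 42) + (39b + 273)
  b^2 + b − 42 = ((1/39)b − 2/13)(39b + 273) + (0)
Last nonzero remainder: 39b + 273. Dividing through by 39 gives the monic gcd b + 7.
Cancel b + 7 from numerator and denominator to get the reduced form.

(b^2 − 3b + 21)/(b − 6)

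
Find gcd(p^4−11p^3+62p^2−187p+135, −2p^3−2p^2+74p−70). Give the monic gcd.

p^2−6p+5

Apply the Euclidean algorithm:
  p^4−11p^3+62p^2−187p+135 = (−(1/2)p+6)(−2p^3−2p^2+74p−70) + (111p^2−666p+555)
  −2p^3−2p^2+74p−70 = (−(2/111)p−14/111)(111p^2−666p+555) + (0)
Last nonzero remainder: 111p^2−666p+555. Dividing through by 111 gives the monic gcd p^2−6p+5.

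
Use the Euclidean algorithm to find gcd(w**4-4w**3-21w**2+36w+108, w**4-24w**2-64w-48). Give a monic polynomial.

Euclidean algorithm in ℚ[w]:
  w**4-4w**3-21w**2+36w+108 = (w**4-24w**2-64w-48) + (-4w**3+3w**2+100w+156)
  w**4-24w**2-64w-48 = (-(1/4)w-3/16)(-4w**3+3w**2+100w+156) + ((25/16)w**2-(25/4)w-75/4)
  -4w**3+3w**2+100w+156 = (-(64/25)w-208/25)((25/16)w**2-(25/4)w-75/4) + (0)
Last nonzero remainder: (25/16)w**2-(25/4)w-75/4. Dividing through by 25/16 gives the monic gcd w**2-4w-12.

w**2-4w-12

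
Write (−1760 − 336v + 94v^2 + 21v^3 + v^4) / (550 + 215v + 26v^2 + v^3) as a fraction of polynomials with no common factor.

Repeated division with remainder:
  v^4 + 21v^3 + 94v^2 − 336v − 1760 = (v − 5)(v^3 + 26v^2 + 215v + 550) + (9v^2 + 189v + 990)
  v^3 + 26v^2 + 215v + 550 = ((1/9)v + 5/9)(9v^2 + 189v + 990) + (0)
Last nonzero remainder: 9v^2 + 189v + 990. Dividing through by 9 gives the monic gcd v^2 + 21v + 110.
Cancel v^2 + 21v + 110 from numerator and denominator to get the reduced form.

(−16 + v^2)/(5 + v)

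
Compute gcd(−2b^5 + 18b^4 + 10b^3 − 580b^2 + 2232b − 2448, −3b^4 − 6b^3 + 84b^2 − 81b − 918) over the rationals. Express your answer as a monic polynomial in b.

b^3 − b^2 − 25b + 102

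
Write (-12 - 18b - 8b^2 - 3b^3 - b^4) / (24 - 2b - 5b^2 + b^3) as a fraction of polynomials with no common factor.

(-6 - 6b - b^2 - b^3)/(12 - 7b + b^2)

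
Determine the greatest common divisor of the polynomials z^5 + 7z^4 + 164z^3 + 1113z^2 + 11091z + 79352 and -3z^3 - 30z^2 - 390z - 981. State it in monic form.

z^2 + 7z + 109

Euclidean algorithm in ℚ[z]:
  z^5 + 7z^4 + 164z^3 + 1113z^2 + 11091z + 79352 = (-(1/3)z^2 + z - 64/3)(-3z^3 - 30z^2 - 390z - 981) + (536z^2 + 3752z + 58424)
  -3z^3 - 30z^2 - 390z - 981 = (-(3/536)z - 9/536)(536z^2 + 3752z + 58424) + (0)
Last nonzero remainder: 536z^2 + 3752z + 58424. Dividing through by 536 gives the monic gcd z^2 + 7z + 109.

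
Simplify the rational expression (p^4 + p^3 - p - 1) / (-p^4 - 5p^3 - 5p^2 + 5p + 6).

(-p^2 - p - 1)/(p^2 + 5p + 6)

Repeated division with remainder:
  p^4 + p^3 - p - 1 = (-1)(-p^4 - 5p^3 - 5p^2 + 5p + 6) + (-4p^3 - 5p^2 + 4p + 5)
  -p^4 - 5p^3 - 5p^2 + 5p + 6 = ((1/4)p + 15/16)(-4p^3 - 5p^2 + 4p + 5) + (-(21/16)p^2 + 21/16)
  -4p^3 - 5p^2 + 4p + 5 = ((64/21)p + 80/21)(-(21/16)p^2 + 21/16) + (0)
Last nonzero remainder: -(21/16)p^2 + 21/16. Dividing through by -21/16 gives the monic gcd p^2 - 1.
Cancel p^2 - 1 from numerator and denominator to get the reduced form.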